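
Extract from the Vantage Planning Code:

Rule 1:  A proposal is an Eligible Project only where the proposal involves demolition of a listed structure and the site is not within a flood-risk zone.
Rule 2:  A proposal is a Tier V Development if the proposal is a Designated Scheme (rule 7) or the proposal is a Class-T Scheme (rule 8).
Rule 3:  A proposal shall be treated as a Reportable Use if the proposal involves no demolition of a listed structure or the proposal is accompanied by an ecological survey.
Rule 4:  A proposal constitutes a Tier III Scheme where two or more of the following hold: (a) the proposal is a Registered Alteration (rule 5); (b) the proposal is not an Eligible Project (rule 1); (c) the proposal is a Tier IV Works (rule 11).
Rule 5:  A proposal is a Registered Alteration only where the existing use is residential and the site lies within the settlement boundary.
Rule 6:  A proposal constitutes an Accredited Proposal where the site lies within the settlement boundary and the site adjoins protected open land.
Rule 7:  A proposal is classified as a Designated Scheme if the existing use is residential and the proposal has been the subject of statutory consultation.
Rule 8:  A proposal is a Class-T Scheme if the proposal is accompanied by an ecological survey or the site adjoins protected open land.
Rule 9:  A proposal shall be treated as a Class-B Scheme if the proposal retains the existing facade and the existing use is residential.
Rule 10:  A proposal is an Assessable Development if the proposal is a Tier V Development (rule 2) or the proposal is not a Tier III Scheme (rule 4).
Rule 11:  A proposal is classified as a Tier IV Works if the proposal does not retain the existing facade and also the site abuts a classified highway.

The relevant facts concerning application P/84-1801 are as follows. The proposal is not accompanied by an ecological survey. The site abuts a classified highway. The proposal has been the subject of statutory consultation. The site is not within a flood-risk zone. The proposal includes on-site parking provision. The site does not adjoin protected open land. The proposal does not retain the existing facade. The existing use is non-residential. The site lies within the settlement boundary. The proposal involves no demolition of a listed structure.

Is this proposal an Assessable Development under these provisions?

No

Under rule 7: the existing use is residential? no; and the proposal has been the subject of statutory consultation? yes. So the proposal is not a Designated Scheme.
Under rule 8: the proposal is accompanied by an ecological survey? no; or the site adjoins protected open land? no. So the proposal is not a Class-T Scheme.
Under rule 2: Designated Scheme (rule 7)? no; or Class-T Scheme (rule 8)? no. So the proposal is not a Tier V Development.
Under rule 5: the existing use is residential? no; and the site lies within the settlement boundary? yes. So the proposal is not a Registered Alteration.
Under rule 1: the proposal involves demolition of a listed structure? no; and the site is not within a flood-risk zone? yes. So the proposal is not an Eligible Project.
Under rule 11: the proposal does not retain the existing facade? yes; and the site abuts a classified highway? yes. So the proposal is a Tier IV Works.
Under rule 4: Registered Alteration (rule 5)? no; not an Eligible Project (rule 1)? yes; Tier IV Works (rule 11)? yes — 2 of 3 hold (need ≥2) → satisfied.
Under rule 10: Tier V Development (rule 2)? no; or not a Tier III Scheme (rule 4)? no. So the proposal is not an Assessable Development.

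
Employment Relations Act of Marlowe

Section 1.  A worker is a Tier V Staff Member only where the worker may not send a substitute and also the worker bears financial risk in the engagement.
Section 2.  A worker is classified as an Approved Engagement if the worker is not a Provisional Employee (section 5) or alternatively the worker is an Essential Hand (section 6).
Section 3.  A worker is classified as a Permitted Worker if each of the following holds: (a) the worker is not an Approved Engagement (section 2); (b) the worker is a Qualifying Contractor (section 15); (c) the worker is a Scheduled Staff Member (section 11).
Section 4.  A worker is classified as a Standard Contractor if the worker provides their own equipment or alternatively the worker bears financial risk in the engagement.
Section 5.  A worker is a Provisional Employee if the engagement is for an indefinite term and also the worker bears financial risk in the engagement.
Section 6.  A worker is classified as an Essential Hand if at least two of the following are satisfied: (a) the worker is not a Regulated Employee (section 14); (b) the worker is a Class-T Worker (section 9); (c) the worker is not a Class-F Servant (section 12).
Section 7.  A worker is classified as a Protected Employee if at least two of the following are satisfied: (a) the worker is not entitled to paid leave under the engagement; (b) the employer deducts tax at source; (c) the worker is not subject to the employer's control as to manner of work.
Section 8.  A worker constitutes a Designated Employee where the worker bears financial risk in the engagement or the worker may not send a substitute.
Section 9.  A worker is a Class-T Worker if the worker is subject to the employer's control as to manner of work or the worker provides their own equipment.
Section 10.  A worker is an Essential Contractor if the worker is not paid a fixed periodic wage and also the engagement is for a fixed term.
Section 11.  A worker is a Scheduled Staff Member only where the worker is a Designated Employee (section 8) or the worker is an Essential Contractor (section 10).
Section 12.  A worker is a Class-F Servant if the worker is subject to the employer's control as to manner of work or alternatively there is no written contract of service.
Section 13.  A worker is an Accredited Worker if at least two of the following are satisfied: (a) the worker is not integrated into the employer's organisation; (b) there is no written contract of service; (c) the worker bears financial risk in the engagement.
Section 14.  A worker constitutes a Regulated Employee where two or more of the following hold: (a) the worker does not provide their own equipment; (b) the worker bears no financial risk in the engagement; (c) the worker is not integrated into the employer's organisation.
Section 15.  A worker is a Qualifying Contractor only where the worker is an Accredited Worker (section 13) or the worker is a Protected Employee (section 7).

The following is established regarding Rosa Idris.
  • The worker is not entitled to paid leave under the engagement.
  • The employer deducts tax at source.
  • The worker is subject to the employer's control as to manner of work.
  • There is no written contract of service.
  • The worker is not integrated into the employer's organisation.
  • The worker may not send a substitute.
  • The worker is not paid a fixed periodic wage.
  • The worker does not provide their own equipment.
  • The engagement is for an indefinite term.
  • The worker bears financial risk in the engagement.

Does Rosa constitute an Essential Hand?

No

section 14 — Regulated Employee: the worker does not provide their own equipment? yes; the worker bears no financial risk in the engagement? no; the worker is not integrated into the employer's organisation? yes — 2 of 3 hold (need ≥2) → satisfied.
section 9 — Class-T Worker: [the worker is subject to the employer's control as to manner of work? yes] OR [the worker provides their own equipment? no] → satisfied.
section 12 — Class-F Servant: [the worker is subject to the employer's control as to manner of work? yes] OR [there is no written contract of service? yes] → satisfied.
section 6 — Essential Hand: not a Regulated Employee (section 14)? no; Class-T Worker (section 9)? yes; not a Class-F Servant (section 12)? no — 1 of 3 hold (need ≥2) → not satisfied.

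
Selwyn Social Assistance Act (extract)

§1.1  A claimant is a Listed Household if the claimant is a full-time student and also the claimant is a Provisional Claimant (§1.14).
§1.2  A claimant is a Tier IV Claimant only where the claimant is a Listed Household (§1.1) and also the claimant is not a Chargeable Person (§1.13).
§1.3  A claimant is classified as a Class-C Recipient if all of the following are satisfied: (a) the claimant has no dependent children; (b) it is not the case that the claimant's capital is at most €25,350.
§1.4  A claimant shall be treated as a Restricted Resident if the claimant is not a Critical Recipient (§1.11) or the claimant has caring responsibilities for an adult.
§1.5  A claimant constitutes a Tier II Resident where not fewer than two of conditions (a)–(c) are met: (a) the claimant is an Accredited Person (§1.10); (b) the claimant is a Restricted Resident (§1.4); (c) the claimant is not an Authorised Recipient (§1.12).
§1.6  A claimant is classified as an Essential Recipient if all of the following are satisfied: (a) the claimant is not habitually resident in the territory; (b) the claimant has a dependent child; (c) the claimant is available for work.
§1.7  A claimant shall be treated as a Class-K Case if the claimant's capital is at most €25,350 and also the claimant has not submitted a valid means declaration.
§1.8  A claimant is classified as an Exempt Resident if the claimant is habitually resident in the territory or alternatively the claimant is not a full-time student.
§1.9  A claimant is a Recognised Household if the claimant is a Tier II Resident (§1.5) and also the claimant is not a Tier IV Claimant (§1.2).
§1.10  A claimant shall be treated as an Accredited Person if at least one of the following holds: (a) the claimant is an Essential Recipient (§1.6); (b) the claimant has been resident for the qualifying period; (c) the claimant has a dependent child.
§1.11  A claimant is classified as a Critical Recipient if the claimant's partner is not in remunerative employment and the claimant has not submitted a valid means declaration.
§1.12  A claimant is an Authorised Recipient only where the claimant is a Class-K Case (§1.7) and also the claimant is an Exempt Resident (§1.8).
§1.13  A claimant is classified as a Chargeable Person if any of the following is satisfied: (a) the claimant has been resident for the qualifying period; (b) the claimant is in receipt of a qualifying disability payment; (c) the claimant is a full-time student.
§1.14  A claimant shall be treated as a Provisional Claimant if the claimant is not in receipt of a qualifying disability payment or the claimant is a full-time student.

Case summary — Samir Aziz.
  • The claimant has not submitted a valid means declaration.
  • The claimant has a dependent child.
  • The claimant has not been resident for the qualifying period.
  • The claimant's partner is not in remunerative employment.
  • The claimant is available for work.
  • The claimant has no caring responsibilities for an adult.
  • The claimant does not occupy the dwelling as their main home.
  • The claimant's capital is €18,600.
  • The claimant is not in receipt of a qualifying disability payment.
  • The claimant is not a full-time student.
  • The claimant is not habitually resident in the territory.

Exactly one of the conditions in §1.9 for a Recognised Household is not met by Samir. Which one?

§1.6 — Essential Recipient: [the claimant is not habitually resident in the territory? yes] AND [the claimant has a dependent child? yes] AND [the claimant is available for work? yes] → satisfied.
§1.10 — Accredited Person: [Essential Recipient (§1.6)? yes] OR [the claimant has been resident for the qualifying period? no] OR [the claimant has a dependent child? yes] → satisfied.
§1.11 — Critical Recipient: [the claimant's partner is not in remunerative employment? yes] AND [the claimant has not submitted a valid means declaration? yes] → satisfied.
§1.4 — Restricted Resident: [not a Critical Recipient (§1.11)? no] OR [the claimant has caring responsibilities for an adult? no] → not satisfied.
§1.7 — Class-K Case: [claimant's capital: €18,600 ≤ €25,350? yes] AND [the claimant has not submitted a valid means declaration? yes] → satisfied.
§1.8 — Exempt Resident: [the claimant is habitually resident in the territory? no] OR [the claimant is not a full-time student? yes] → satisfied.
§1.12 — Authorised Recipient: [Class-K Case (§1.7)? yes] AND [Exempt Resident (§1.8)? yes] → satisfied.
§1.5 — Tier II Resident: Accredited Person (§1.10)? yes; Restricted Resident (§1.4)? no; not an Authorised Recipient (§1.12)? no — 1 of 3 hold (need ≥2) → not satisfied.
§1.14 — Provisional Claimant: [the claimant is not in receipt of a qualifying disability payment? yes] OR [the claimant is a full-time student? no] → satisfied.
§1.1 — Listed Household: [the claimant is a full-time student? no] AND [Provisional Claimant (§1.14)? yes] → not satisfied.
§1.13 — Chargeable Person: [the claimant has been resident for the qualifying period? no] OR [the claimant is in receipt of a qualifying disability payment? no] OR [the claimant is a full-time student? no] → not satisfied.
§1.2 — Tier IV Claimant: [Listed Household (§1.1)? no] AND [not a Chargeable Person (§1.13)? yes] → not satisfied.
§1.9 — Recognised Household: [Tier II Resident (§1.5)? no] AND [not a Tier IV Claimant (§1.2)? yes] → not satisfied.

Tier II Resident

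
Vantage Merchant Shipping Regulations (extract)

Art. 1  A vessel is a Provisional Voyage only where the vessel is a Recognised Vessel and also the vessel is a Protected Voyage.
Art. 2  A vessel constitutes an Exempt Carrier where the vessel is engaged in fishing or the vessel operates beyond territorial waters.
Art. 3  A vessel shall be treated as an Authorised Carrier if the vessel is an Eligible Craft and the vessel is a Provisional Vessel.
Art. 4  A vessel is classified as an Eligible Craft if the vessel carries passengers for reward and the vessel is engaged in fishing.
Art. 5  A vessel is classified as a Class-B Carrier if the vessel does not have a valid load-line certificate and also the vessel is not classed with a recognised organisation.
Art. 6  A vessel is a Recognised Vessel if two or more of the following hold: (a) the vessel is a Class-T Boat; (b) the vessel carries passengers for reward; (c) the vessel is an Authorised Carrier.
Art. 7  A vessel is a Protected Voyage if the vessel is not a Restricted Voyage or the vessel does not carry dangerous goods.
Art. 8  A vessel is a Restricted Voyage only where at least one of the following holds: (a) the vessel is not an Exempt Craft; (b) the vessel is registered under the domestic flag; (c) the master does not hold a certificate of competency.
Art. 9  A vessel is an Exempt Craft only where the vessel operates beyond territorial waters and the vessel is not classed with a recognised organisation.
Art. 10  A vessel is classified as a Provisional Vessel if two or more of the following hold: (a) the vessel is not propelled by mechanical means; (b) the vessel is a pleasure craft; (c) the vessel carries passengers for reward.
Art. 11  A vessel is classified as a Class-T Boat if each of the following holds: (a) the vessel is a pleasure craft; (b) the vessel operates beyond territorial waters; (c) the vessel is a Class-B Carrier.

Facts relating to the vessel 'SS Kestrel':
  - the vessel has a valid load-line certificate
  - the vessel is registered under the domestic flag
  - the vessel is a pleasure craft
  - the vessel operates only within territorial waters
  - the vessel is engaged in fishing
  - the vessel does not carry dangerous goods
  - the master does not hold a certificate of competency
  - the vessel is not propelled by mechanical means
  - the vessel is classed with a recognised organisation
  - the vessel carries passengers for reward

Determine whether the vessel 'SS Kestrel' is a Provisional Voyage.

Yes

article 5 — Class-B Carrier: [the vessel does not have a valid load-line certificate? no] AND [the vessel is not classed with a recognised organisation? no] → not satisfied.
article 11 — Class-T Boat: [the vessel is a pleasure craft? yes] AND [the vessel operates beyond territorial waters? no] AND [Class-B Carrier (article 5)? no] → not satisfied.
article 4 — Eligible Craft: [the vessel carries passengers for reward? yes] AND [the vessel is engaged in fishing? yes] → satisfied.
article 10 — Provisional Vessel: the vessel is not propelled by mechanical means? yes; the vessel is a pleasure craft? yes; the vessel carries passengers for reward? yes — 3 of 3 hold (need ≥2) → satisfied.
article 3 — Authorised Carrier: [Eligible Craft (article 4)? yes] AND [Provisional Vessel (article 10)? yes] → satisfied.
article 6 — Recognised Vessel: Class-T Boat (article 11)? no; the vessel carries passengers for reward? yes; Authorised Carrier (article 3)? yes — 2 of 3 hold (need ≥2) → satisfied.
article 9 — Exempt Craft: [the vessel operates beyond territorial waters? no] AND [the vessel is not classed with a recognised organisation? no] → not satisfied.
article 8 — Restricted Voyage: [not an Exempt Craft (article 9)? yes] OR [the vessel is registered under the domestic flag? yes] OR [the master does not hold a certificate of competency? yes] → satisfied.
article 7 — Protected Voyage: [not a Restricted Voyage (article 8)? no] OR [the vessel does not carry dangerous goods? yes] → satisfied.
article 1 — Provisional Voyage: [Recognised Vessel (article 6)? yes] AND [Protected Voyage (article 7)? yes] → satisfied.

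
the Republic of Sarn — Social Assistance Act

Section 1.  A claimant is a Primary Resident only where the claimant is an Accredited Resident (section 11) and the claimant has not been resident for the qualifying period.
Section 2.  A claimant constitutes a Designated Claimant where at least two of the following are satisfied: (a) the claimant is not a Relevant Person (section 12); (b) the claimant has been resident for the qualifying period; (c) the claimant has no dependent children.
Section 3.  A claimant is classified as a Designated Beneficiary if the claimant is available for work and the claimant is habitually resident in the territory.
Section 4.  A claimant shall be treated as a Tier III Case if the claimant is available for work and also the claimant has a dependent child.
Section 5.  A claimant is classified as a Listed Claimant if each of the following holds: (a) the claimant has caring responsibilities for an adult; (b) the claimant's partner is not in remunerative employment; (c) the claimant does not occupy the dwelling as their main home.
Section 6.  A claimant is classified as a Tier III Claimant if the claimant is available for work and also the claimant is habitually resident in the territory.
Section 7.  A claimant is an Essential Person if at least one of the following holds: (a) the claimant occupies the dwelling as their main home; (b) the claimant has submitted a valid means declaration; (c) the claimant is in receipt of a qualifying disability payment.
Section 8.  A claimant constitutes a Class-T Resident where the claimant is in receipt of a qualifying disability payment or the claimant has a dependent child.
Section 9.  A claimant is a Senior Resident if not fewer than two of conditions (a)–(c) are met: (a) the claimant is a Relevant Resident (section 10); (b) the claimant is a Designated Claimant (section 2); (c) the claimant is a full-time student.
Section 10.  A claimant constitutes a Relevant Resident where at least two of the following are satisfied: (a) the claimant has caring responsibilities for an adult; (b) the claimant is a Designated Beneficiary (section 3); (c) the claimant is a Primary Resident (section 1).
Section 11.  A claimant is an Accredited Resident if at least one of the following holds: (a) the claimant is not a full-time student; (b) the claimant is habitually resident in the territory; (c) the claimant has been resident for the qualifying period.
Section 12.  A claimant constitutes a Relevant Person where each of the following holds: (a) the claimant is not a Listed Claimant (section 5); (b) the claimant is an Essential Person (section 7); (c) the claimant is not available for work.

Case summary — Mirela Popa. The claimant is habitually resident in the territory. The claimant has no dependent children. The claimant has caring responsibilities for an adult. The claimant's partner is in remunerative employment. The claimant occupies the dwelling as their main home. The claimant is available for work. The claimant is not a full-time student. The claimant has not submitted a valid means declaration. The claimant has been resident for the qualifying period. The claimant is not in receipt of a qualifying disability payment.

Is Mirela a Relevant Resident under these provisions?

Yes

section 3 — Designated Beneficiary: [the claimant is available for work? yes] AND [the claimant is habitually resident in the territory? yes] → satisfied.
section 11 — Accredited Resident: [the claimant is not a full-time student? yes] OR [the claimant is habitually resident in the territory? yes] OR [the claimant has been resident for the qualifying period? yes] → satisfied.
section 1 — Primary Resident: [Accredited Resident (section 11)? yes] AND [the claimant has not been resident for the qualifying period? no] → not satisfied.
section 10 — Relevant Resident: the claimant has caring responsibilities for an adult? yes; Designated Beneficiary (section 3)? yes; Primary Resident (section 1)? no — 2 of 3 hold (need ≥2) → satisfied.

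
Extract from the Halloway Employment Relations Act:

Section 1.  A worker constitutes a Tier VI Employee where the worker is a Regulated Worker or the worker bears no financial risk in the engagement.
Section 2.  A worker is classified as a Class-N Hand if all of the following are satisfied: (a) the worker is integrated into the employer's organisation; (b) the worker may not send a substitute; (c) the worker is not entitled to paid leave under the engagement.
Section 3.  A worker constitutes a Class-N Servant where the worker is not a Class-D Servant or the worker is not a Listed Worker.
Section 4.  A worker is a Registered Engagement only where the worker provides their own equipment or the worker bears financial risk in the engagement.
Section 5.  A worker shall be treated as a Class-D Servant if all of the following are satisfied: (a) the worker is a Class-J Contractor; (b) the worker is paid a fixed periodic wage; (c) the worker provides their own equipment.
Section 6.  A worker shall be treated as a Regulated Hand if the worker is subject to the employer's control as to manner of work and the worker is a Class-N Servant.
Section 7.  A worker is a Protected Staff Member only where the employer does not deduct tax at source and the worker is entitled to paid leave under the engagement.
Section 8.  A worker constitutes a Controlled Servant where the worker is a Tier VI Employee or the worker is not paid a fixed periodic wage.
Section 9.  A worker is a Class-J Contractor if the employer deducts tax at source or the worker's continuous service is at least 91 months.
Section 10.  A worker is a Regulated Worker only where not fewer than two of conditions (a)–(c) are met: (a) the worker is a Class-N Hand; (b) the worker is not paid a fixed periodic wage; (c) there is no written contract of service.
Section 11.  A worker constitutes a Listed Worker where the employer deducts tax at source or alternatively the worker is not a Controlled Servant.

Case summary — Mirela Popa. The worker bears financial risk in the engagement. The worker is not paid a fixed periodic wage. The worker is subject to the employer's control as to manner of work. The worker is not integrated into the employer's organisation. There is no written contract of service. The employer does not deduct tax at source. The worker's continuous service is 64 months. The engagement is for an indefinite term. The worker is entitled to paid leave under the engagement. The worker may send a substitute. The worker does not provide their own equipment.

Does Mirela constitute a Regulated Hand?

Yes

section 9 — Class-J Contractor: [the employer deducts tax at source? no] OR [worker's continuous service: 64 months ≥ 91 months? no] → not satisfied.
section 5 — Class-D Servant: [Class-J Contractor (section 9)? no] AND [the worker is paid a fixed periodic wage? no] AND [the worker provides their own equipment? no] → not satisfied.
section 2 — Class-N Hand: [the worker is integrated into the employer's organisation? no] AND [the worker may not send a substitute? no] AND [the worker is not entitled to paid leave under the engagement? no] → not satisfied.
section 10 — Regulated Worker: Class-N Hand (section 2)? no; the worker is not paid a fixed periodic wage? yes; there is no written contract of service? yes — 2 of 3 hold (need ≥2) → satisfied.
section 1 — Tier VI Employee: [Regulated Worker (section 10)? yes] OR [the worker bears no financial risk in the engagement? no] → satisfied.
section 8 — Controlled Servant: [Tier VI Employee (section 1)? yes] OR [the worker is not paid a fixed periodic wage? yes] → satisfied.
section 11 — Listed Worker: [the employer deducts tax at source? no] OR [not a Controlled Servant (section 8)? no] → not satisfied.
section 3 — Class-N Servant: [not a Class-D Servant (section 5)? yes] OR [not a Listed Worker (section 11)? yes] → satisfied.
section 6 — Regulated Hand: [the worker is subject to the employer's control as to manner of work? yes] AND [Class-N Servant (section 3)? yes] → satisfied.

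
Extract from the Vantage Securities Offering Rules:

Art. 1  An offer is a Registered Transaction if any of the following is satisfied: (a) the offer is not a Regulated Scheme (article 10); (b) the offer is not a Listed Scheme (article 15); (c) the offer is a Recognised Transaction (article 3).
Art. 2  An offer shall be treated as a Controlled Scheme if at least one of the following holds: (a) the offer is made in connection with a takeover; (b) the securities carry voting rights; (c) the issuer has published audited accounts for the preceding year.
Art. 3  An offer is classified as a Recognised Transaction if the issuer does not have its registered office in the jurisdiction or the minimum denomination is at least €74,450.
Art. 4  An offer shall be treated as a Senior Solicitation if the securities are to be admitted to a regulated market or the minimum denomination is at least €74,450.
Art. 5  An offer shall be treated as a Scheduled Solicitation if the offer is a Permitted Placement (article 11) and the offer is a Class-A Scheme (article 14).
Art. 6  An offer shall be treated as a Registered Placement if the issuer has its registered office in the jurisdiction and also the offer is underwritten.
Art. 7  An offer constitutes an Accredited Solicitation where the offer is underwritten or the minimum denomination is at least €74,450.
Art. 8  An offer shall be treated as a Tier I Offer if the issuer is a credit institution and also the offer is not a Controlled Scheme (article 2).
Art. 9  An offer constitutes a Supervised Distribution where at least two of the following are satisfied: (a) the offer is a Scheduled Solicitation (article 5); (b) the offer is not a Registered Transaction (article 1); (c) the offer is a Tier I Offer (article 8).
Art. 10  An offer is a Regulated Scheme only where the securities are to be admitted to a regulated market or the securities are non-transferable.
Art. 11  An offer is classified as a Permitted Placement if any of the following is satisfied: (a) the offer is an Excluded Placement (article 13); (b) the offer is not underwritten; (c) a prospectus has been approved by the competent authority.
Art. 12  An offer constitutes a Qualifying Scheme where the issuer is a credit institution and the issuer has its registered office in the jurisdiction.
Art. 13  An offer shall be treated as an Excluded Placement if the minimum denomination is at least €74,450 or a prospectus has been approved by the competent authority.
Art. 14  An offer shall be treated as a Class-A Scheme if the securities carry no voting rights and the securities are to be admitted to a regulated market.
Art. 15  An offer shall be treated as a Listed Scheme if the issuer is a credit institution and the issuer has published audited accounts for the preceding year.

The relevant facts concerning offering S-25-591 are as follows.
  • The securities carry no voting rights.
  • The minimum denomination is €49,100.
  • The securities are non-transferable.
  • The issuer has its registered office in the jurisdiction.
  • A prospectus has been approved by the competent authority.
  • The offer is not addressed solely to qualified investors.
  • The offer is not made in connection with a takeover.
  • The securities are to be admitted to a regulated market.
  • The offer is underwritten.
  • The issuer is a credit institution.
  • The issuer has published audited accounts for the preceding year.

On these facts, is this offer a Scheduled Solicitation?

article 13 — Excluded Placement: [minimum denomination: €49,100 ≥ €74,450? no] OR [a prospectus has been approved by the competent authority? yes] → satisfied.
article 11 — Permitted Placement: [Excluded Placement (article 13)? yes] OR [the offer is not underwritten? no] OR [a prospectus has been approved by the competent authority? yes] → satisfied.
article 14 — Class-A Scheme: [the securities carry no voting rights? yes] AND [the securities are to be admitted to a regulated market? yes] → satisfied.
article 5 — Scheduled Solicitation: [Permitted Placement (article 11)? yes] AND [Class-A Scheme (article 14)? yes] → satisfied.

Yes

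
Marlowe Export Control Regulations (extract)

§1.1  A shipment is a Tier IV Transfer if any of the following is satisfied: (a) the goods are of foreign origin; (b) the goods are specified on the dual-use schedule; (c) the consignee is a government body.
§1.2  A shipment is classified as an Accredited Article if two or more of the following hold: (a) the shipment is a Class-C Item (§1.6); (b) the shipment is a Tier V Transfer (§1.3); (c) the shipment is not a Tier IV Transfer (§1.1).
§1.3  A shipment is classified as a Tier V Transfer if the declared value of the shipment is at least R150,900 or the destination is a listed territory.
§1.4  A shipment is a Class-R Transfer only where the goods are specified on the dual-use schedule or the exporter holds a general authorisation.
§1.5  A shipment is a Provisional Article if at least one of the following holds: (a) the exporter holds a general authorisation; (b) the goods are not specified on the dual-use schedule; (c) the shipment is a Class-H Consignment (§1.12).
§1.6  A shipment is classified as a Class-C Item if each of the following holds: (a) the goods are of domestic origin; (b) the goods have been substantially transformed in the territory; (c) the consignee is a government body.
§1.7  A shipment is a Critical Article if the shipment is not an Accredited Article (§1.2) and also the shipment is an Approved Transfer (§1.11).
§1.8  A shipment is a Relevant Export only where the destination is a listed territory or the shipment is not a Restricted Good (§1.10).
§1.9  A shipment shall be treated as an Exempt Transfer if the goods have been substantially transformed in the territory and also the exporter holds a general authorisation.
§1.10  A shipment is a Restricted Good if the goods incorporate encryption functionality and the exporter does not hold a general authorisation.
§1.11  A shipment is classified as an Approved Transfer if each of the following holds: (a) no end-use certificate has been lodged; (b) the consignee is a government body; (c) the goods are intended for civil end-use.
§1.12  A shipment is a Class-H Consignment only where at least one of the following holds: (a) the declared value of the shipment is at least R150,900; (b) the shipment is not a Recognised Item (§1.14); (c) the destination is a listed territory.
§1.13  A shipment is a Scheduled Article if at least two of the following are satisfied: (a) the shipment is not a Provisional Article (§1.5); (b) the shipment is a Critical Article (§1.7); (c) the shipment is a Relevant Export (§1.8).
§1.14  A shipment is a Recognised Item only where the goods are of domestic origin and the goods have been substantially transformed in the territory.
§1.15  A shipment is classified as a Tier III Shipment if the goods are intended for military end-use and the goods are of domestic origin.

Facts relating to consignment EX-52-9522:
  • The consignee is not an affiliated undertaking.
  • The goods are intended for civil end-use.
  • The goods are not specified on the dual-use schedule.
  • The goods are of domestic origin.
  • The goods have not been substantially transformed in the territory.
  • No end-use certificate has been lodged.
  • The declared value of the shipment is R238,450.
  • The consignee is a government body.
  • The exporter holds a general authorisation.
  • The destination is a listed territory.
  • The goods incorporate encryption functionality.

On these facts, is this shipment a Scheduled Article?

Yes

§1.14 — Recognised Item: [the goods are of domestic origin? yes] AND [the goods have been substantially transformed in the territory? no] → not satisfied.
§1.12 — Class-H Consignment: [declared value of the shipment: R238,450 ≥ R150,900? yes] OR [not a Recognised Item (§1.14)? yes] OR [the destination is a listed territory? yes] → satisfied.
§1.5 — Provisional Article: [the exporter holds a general authorisation? yes] OR [the goods are not specified on the dual-use schedule? yes] OR [Class-H Consignment (§1.12)? yes] → satisfied.
§1.6 — Class-C Item: [the goods are of domestic origin? yes] AND [the goods have been substantially transformed in the territory? no] AND [the consignee is a government body? yes] → not satisfied.
§1.3 — Tier V Transfer: [declared value of the shipment: R238,450 ≥ R150,900? yes] OR [the destination is a listed territory? yes] → satisfied.
§1.1 — Tier IV Transfer: [the goods are of foreign origin? no] OR [the goods are specified on the dual-use schedule? no] OR [the consignee is a government body? yes] → satisfied.
§1.2 — Accredited Article: Class-C Item (§1.6)? no; Tier V Transfer (§1.3)? yes; not a Tier IV Transfer (§1.1)? no — 1 of 3 hold (need ≥2) → not satisfied.
§1.11 — Approved Transfer: [no end-use certificate has been lodged? yes] AND [the consignee is a government body? yes] AND [the goods are intended for civil end-use? yes] → satisfied.
§1.7 — Critical Article: [not an Accredited Article (§1.2)? yes] AND [Approved Transfer (§1.11)? yes] → satisfied.
§1.10 — Restricted Good: [the goods incorporate encryption functionality? yes] AND [the exporter does not hold a general authorisation? no] → not satisfied.
§1.8 — Relevant Export: [the destination is a listed territory? yes] OR [not a Restricted Good (§1.10)? yes] → satisfied.
§1.13 — Scheduled Article: not a Provisional Article (§1.5)? no; Critical Article (§1.7)? yes; Relevant Export (§1.8)? yes — 2 of 3 hold (need ≥2) → satisfied.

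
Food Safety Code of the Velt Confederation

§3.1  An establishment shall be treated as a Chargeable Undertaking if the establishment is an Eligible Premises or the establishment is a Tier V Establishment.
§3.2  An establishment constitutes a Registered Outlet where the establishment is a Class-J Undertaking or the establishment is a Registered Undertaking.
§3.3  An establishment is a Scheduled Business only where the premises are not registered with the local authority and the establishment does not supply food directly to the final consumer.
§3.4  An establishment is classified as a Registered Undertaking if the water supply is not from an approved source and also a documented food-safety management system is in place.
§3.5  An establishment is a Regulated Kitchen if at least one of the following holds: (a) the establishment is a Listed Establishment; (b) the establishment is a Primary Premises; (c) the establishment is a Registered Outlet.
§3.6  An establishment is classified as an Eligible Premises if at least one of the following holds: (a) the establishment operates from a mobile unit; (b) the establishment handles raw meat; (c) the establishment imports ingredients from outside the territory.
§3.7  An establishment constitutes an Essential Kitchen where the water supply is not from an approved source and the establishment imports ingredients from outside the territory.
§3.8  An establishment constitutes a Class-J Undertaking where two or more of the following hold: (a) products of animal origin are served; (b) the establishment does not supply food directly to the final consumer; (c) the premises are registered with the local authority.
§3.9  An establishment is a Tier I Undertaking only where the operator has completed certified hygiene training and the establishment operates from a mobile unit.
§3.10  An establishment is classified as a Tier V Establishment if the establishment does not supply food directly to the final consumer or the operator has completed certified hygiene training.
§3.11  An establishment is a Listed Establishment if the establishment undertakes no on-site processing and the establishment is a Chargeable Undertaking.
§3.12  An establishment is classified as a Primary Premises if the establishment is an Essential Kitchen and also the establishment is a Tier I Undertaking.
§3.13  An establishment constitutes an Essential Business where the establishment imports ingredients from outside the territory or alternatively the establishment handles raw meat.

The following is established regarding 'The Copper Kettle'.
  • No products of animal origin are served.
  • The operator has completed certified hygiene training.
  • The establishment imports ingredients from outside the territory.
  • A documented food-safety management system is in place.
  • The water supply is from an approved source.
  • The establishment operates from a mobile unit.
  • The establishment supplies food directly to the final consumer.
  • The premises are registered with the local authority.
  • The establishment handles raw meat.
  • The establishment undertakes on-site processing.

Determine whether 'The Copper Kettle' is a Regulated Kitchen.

No

§3.6 — Eligible Premises: [the establishment operates from a mobile unit? yes] OR [the establishment handles raw meat? yes] OR [the establishment imports ingredients from outside the territory? yes] → satisfied.
§3.10 — Tier V Establishment: [the establishment does not supply food directly to the final consumer? no] OR [the operator has completed certified hygiene training? yes] → satisfied.
§3.1 — Chargeable Undertaking: [Eligible Premises (§3.6)? yes] OR [Tier V Establishment (§3.10)? yes] → satisfied.
§3.11 — Listed Establishment: [the establishment undertakes no on-site processing? no] AND [Chargeable Undertaking (§3.1)? yes] → not satisfied.
§3.7 — Essential Kitchen: [the water supply is not from an approved source? no] AND [the establishment imports ingredients from outside the territory? yes] → not satisfied.
§3.9 — Tier I Undertaking: [the operator has completed certified hygiene training? yes] AND [the establishment operates from a mobile unit? yes] → satisfied.
§3.12 — Primary Premises: [Essential Kitchen (§3.7)? no] AND [Tier I Undertaking (§3.9)? yes] → not satisfied.
§3.8 — Class-J Undertaking: products of animal origin are served? no; the establishment does not supply food directly to the final consumer? no; the premises are registered with the local authority? yes — 1 of 3 hold (need ≥2) → not satisfied.
§3.4 — Registered Undertaking: [the water supply is not from an approved source? no] AND [a documented food-safety management system is in place? yes] → not satisfied.
§3.2 — Registered Outlet: [Class-J Undertaking (§3.8)? no] OR [Registered Undertaking (§3.4)? no] → not satisfied.
§3.5 — Regulated Kitchen: [Listed Establishment (§3.11)? no] OR [Primary Premises (§3.12)? no] OR [Registered Outlet (§3.2)? no] → not satisfied.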